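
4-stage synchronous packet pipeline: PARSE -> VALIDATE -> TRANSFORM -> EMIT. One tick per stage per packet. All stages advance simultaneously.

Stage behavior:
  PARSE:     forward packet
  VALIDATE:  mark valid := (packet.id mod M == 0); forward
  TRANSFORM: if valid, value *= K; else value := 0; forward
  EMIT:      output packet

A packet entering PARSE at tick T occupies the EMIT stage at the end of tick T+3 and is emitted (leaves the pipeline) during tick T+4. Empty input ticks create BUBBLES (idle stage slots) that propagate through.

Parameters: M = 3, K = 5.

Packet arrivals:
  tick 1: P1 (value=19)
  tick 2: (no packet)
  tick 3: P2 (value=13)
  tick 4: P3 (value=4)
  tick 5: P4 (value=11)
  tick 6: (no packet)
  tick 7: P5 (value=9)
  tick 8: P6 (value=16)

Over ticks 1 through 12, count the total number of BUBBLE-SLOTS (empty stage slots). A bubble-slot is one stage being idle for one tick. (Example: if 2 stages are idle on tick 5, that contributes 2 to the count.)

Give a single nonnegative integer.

Answer: 24

Derivation:
Tick 1: [PARSE:P1(v=19,ok=F), VALIDATE:-, TRANSFORM:-, EMIT:-] out:-; bubbles=3
Tick 2: [PARSE:-, VALIDATE:P1(v=19,ok=F), TRANSFORM:-, EMIT:-] out:-; bubbles=3
Tick 3: [PARSE:P2(v=13,ok=F), VALIDATE:-, TRANSFORM:P1(v=0,ok=F), EMIT:-] out:-; bubbles=2
Tick 4: [PARSE:P3(v=4,ok=F), VALIDATE:P2(v=13,ok=F), TRANSFORM:-, EMIT:P1(v=0,ok=F)] out:-; bubbles=1
Tick 5: [PARSE:P4(v=11,ok=F), VALIDATE:P3(v=4,ok=T), TRANSFORM:P2(v=0,ok=F), EMIT:-] out:P1(v=0); bubbles=1
Tick 6: [PARSE:-, VALIDATE:P4(v=11,ok=F), TRANSFORM:P3(v=20,ok=T), EMIT:P2(v=0,ok=F)] out:-; bubbles=1
Tick 7: [PARSE:P5(v=9,ok=F), VALIDATE:-, TRANSFORM:P4(v=0,ok=F), EMIT:P3(v=20,ok=T)] out:P2(v=0); bubbles=1
Tick 8: [PARSE:P6(v=16,ok=F), VALIDATE:P5(v=9,ok=F), TRANSFORM:-, EMIT:P4(v=0,ok=F)] out:P3(v=20); bubbles=1
Tick 9: [PARSE:-, VALIDATE:P6(v=16,ok=T), TRANSFORM:P5(v=0,ok=F), EMIT:-] out:P4(v=0); bubbles=2
Tick 10: [PARSE:-, VALIDATE:-, TRANSFORM:P6(v=80,ok=T), EMIT:P5(v=0,ok=F)] out:-; bubbles=2
Tick 11: [PARSE:-, VALIDATE:-, TRANSFORM:-, EMIT:P6(v=80,ok=T)] out:P5(v=0); bubbles=3
Tick 12: [PARSE:-, VALIDATE:-, TRANSFORM:-, EMIT:-] out:P6(v=80); bubbles=4
Total bubble-slots: 24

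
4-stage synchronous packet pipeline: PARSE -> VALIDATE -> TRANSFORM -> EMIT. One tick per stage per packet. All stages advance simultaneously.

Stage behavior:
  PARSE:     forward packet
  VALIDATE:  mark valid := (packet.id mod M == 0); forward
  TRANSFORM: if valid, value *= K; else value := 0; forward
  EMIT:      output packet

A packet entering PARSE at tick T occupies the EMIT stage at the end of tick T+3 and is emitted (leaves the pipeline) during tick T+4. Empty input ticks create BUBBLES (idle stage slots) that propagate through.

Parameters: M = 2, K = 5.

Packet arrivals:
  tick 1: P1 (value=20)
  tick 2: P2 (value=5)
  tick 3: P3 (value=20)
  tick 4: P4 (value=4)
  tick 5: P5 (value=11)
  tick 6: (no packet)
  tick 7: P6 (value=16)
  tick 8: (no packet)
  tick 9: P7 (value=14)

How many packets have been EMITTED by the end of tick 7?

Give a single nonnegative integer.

Tick 1: [PARSE:P1(v=20,ok=F), VALIDATE:-, TRANSFORM:-, EMIT:-] out:-; in:P1
Tick 2: [PARSE:P2(v=5,ok=F), VALIDATE:P1(v=20,ok=F), TRANSFORM:-, EMIT:-] out:-; in:P2
Tick 3: [PARSE:P3(v=20,ok=F), VALIDATE:P2(v=5,ok=T), TRANSFORM:P1(v=0,ok=F), EMIT:-] out:-; in:P3
Tick 4: [PARSE:P4(v=4,ok=F), VALIDATE:P3(v=20,ok=F), TRANSFORM:P2(v=25,ok=T), EMIT:P1(v=0,ok=F)] out:-; in:P4
Tick 5: [PARSE:P5(v=11,ok=F), VALIDATE:P4(v=4,ok=T), TRANSFORM:P3(v=0,ok=F), EMIT:P2(v=25,ok=T)] out:P1(v=0); in:P5
Tick 6: [PARSE:-, VALIDATE:P5(v=11,ok=F), TRANSFORM:P4(v=20,ok=T), EMIT:P3(v=0,ok=F)] out:P2(v=25); in:-
Tick 7: [PARSE:P6(v=16,ok=F), VALIDATE:-, TRANSFORM:P5(v=0,ok=F), EMIT:P4(v=20,ok=T)] out:P3(v=0); in:P6
Emitted by tick 7: ['P1', 'P2', 'P3']

Answer: 3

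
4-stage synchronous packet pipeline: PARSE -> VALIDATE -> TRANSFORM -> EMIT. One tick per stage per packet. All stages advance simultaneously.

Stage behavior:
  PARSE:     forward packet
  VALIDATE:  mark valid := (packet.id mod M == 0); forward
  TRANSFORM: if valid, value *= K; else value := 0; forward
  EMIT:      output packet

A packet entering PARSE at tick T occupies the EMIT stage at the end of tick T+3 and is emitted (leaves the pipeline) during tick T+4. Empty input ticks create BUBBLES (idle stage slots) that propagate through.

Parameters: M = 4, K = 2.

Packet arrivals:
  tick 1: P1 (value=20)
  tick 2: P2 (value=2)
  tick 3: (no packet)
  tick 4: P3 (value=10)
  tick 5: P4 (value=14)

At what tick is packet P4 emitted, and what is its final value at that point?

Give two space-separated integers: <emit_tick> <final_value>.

Answer: 9 28

Derivation:
Tick 1: [PARSE:P1(v=20,ok=F), VALIDATE:-, TRANSFORM:-, EMIT:-] out:-; in:P1
Tick 2: [PARSE:P2(v=2,ok=F), VALIDATE:P1(v=20,ok=F), TRANSFORM:-, EMIT:-] out:-; in:P2
Tick 3: [PARSE:-, VALIDATE:P2(v=2,ok=F), TRANSFORM:P1(v=0,ok=F), EMIT:-] out:-; in:-
Tick 4: [PARSE:P3(v=10,ok=F), VALIDATE:-, TRANSFORM:P2(v=0,ok=F), EMIT:P1(v=0,ok=F)] out:-; in:P3
Tick 5: [PARSE:P4(v=14,ok=F), VALIDATE:P3(v=10,ok=F), TRANSFORM:-, EMIT:P2(v=0,ok=F)] out:P1(v=0); in:P4
Tick 6: [PARSE:-, VALIDATE:P4(v=14,ok=T), TRANSFORM:P3(v=0,ok=F), EMIT:-] out:P2(v=0); in:-
Tick 7: [PARSE:-, VALIDATE:-, TRANSFORM:P4(v=28,ok=T), EMIT:P3(v=0,ok=F)] out:-; in:-
Tick 8: [PARSE:-, VALIDATE:-, TRANSFORM:-, EMIT:P4(v=28,ok=T)] out:P3(v=0); in:-
Tick 9: [PARSE:-, VALIDATE:-, TRANSFORM:-, EMIT:-] out:P4(v=28); in:-
P4: arrives tick 5, valid=True (id=4, id%4=0), emit tick 9, final value 28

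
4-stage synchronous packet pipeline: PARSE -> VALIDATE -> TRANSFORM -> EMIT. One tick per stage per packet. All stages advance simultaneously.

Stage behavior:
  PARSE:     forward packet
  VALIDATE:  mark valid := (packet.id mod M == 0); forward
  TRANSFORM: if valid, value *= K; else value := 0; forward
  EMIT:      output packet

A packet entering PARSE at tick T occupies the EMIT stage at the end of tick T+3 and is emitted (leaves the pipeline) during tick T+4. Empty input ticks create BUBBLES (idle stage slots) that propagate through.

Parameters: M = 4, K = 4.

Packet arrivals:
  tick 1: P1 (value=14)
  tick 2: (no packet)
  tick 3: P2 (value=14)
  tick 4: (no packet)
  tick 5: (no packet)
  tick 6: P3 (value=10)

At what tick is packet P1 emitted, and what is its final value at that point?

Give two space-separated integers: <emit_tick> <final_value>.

Answer: 5 0

Derivation:
Tick 1: [PARSE:P1(v=14,ok=F), VALIDATE:-, TRANSFORM:-, EMIT:-] out:-; in:P1
Tick 2: [PARSE:-, VALIDATE:P1(v=14,ok=F), TRANSFORM:-, EMIT:-] out:-; in:-
Tick 3: [PARSE:P2(v=14,ok=F), VALIDATE:-, TRANSFORM:P1(v=0,ok=F), EMIT:-] out:-; in:P2
Tick 4: [PARSE:-, VALIDATE:P2(v=14,ok=F), TRANSFORM:-, EMIT:P1(v=0,ok=F)] out:-; in:-
Tick 5: [PARSE:-, VALIDATE:-, TRANSFORM:P2(v=0,ok=F), EMIT:-] out:P1(v=0); in:-
Tick 6: [PARSE:P3(v=10,ok=F), VALIDATE:-, TRANSFORM:-, EMIT:P2(v=0,ok=F)] out:-; in:P3
Tick 7: [PARSE:-, VALIDATE:P3(v=10,ok=F), TRANSFORM:-, EMIT:-] out:P2(v=0); in:-
Tick 8: [PARSE:-, VALIDATE:-, TRANSFORM:P3(v=0,ok=F), EMIT:-] out:-; in:-
Tick 9: [PARSE:-, VALIDATE:-, TRANSFORM:-, EMIT:P3(v=0,ok=F)] out:-; in:-
Tick 10: [PARSE:-, VALIDATE:-, TRANSFORM:-, EMIT:-] out:P3(v=0); in:-
P1: arrives tick 1, valid=False (id=1, id%4=1), emit tick 5, final value 0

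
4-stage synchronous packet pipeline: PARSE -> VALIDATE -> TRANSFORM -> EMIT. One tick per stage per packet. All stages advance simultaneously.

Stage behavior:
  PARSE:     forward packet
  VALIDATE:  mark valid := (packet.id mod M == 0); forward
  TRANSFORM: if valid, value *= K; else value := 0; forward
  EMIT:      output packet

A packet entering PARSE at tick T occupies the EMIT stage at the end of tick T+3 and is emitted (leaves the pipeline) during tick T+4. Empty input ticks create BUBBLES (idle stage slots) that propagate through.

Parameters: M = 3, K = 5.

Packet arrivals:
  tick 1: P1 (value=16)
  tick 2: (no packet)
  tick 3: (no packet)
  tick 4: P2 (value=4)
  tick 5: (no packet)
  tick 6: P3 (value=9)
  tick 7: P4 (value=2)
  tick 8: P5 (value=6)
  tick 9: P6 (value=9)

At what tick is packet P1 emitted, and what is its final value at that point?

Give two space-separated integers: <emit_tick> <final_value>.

Tick 1: [PARSE:P1(v=16,ok=F), VALIDATE:-, TRANSFORM:-, EMIT:-] out:-; in:P1
Tick 2: [PARSE:-, VALIDATE:P1(v=16,ok=F), TRANSFORM:-, EMIT:-] out:-; in:-
Tick 3: [PARSE:-, VALIDATE:-, TRANSFORM:P1(v=0,ok=F), EMIT:-] out:-; in:-
Tick 4: [PARSE:P2(v=4,ok=F), VALIDATE:-, TRANSFORM:-, EMIT:P1(v=0,ok=F)] out:-; in:P2
Tick 5: [PARSE:-, VALIDATE:P2(v=4,ok=F), TRANSFORM:-, EMIT:-] out:P1(v=0); in:-
Tick 6: [PARSE:P3(v=9,ok=F), VALIDATE:-, TRANSFORM:P2(v=0,ok=F), EMIT:-] out:-; in:P3
Tick 7: [PARSE:P4(v=2,ok=F), VALIDATE:P3(v=9,ok=T), TRANSFORM:-, EMIT:P2(v=0,ok=F)] out:-; in:P4
Tick 8: [PARSE:P5(v=6,ok=F), VALIDATE:P4(v=2,ok=F), TRANSFORM:P3(v=45,ok=T), EMIT:-] out:P2(v=0); in:P5
Tick 9: [PARSE:P6(v=9,ok=F), VALIDATE:P5(v=6,ok=F), TRANSFORM:P4(v=0,ok=F), EMIT:P3(v=45,ok=T)] out:-; in:P6
Tick 10: [PARSE:-, VALIDATE:P6(v=9,ok=T), TRANSFORM:P5(v=0,ok=F), EMIT:P4(v=0,ok=F)] out:P3(v=45); in:-
Tick 11: [PARSE:-, VALIDATE:-, TRANSFORM:P6(v=45,ok=T), EMIT:P5(v=0,ok=F)] out:P4(v=0); in:-
Tick 12: [PARSE:-, VALIDATE:-, TRANSFORM:-, EMIT:P6(v=45,ok=T)] out:P5(v=0); in:-
Tick 13: [PARSE:-, VALIDATE:-, TRANSFORM:-, EMIT:-] out:P6(v=45); in:-
P1: arrives tick 1, valid=False (id=1, id%3=1), emit tick 5, final value 0

Answer: 5 0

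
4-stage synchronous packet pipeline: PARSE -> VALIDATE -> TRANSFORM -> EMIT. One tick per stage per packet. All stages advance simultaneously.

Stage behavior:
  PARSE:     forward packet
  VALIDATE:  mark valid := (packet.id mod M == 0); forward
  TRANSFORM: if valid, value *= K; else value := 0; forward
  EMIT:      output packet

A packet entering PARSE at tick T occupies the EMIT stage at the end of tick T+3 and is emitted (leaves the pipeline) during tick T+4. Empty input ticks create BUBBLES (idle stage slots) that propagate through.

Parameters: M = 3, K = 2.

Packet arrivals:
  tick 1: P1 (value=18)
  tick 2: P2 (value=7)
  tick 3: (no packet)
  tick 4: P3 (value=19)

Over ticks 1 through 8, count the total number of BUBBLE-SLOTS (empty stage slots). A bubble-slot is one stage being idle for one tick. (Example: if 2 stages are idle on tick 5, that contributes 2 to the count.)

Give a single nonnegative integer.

Answer: 20

Derivation:
Tick 1: [PARSE:P1(v=18,ok=F), VALIDATE:-, TRANSFORM:-, EMIT:-] out:-; bubbles=3
Tick 2: [PARSE:P2(v=7,ok=F), VALIDATE:P1(v=18,ok=F), TRANSFORM:-, EMIT:-] out:-; bubbles=2
Tick 3: [PARSE:-, VALIDATE:P2(v=7,ok=F), TRANSFORM:P1(v=0,ok=F), EMIT:-] out:-; bubbles=2
Tick 4: [PARSE:P3(v=19,ok=F), VALIDATE:-, TRANSFORM:P2(v=0,ok=F), EMIT:P1(v=0,ok=F)] out:-; bubbles=1
Tick 5: [PARSE:-, VALIDATE:P3(v=19,ok=T), TRANSFORM:-, EMIT:P2(v=0,ok=F)] out:P1(v=0); bubbles=2
Tick 6: [PARSE:-, VALIDATE:-, TRANSFORM:P3(v=38,ok=T), EMIT:-] out:P2(v=0); bubbles=3
Tick 7: [PARSE:-, VALIDATE:-, TRANSFORM:-, EMIT:P3(v=38,ok=T)] out:-; bubbles=3
Tick 8: [PARSE:-, VALIDATE:-, TRANSFORM:-, EMIT:-] out:P3(v=38); bubbles=4
Total bubble-slots: 20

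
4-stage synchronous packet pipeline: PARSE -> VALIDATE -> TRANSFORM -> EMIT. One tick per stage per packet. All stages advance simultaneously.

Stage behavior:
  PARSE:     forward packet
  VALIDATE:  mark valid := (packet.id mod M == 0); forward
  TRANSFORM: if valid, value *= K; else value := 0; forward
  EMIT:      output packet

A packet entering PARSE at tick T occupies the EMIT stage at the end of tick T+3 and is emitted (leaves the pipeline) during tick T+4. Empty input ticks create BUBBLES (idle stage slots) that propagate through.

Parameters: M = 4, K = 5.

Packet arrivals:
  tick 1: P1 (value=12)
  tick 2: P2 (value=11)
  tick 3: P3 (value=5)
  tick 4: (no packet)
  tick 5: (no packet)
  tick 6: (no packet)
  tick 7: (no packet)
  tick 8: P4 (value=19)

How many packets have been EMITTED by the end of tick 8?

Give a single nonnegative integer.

Tick 1: [PARSE:P1(v=12,ok=F), VALIDATE:-, TRANSFORM:-, EMIT:-] out:-; in:P1
Tick 2: [PARSE:P2(v=11,ok=F), VALIDATE:P1(v=12,ok=F), TRANSFORM:-, EMIT:-] out:-; in:P2
Tick 3: [PARSE:P3(v=5,ok=F), VALIDATE:P2(v=11,ok=F), TRANSFORM:P1(v=0,ok=F), EMIT:-] out:-; in:P3
Tick 4: [PARSE:-, VALIDATE:P3(v=5,ok=F), TRANSFORM:P2(v=0,ok=F), EMIT:P1(v=0,ok=F)] out:-; in:-
Tick 5: [PARSE:-, VALIDATE:-, TRANSFORM:P3(v=0,ok=F), EMIT:P2(v=0,ok=F)] out:P1(v=0); in:-
Tick 6: [PARSE:-, VALIDATE:-, TRANSFORM:-, EMIT:P3(v=0,ok=F)] out:P2(v=0); in:-
Tick 7: [PARSE:-, VALIDATE:-, TRANSFORM:-, EMIT:-] out:P3(v=0); in:-
Tick 8: [PARSE:P4(v=19,ok=F), VALIDATE:-, TRANSFORM:-, EMIT:-] out:-; in:P4
Emitted by tick 8: ['P1', 'P2', 'P3']

Answer: 3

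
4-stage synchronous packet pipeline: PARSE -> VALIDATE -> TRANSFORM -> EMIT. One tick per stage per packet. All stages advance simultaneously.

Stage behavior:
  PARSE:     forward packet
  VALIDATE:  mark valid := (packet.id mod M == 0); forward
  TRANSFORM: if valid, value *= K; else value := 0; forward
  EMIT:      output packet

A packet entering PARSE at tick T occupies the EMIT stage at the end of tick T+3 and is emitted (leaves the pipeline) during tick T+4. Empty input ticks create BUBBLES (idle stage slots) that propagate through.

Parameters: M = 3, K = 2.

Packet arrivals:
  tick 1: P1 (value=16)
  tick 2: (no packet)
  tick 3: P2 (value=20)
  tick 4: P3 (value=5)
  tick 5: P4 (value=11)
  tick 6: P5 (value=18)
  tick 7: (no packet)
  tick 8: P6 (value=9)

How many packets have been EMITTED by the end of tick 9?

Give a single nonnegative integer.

Answer: 4

Derivation:
Tick 1: [PARSE:P1(v=16,ok=F), VALIDATE:-, TRANSFORM:-, EMIT:-] out:-; in:P1
Tick 2: [PARSE:-, VALIDATE:P1(v=16,ok=F), TRANSFORM:-, EMIT:-] out:-; in:-
Tick 3: [PARSE:P2(v=20,ok=F), VALIDATE:-, TRANSFORM:P1(v=0,ok=F), EMIT:-] out:-; in:P2
Tick 4: [PARSE:P3(v=5,ok=F), VALIDATE:P2(v=20,ok=F), TRANSFORM:-, EMIT:P1(v=0,ok=F)] out:-; in:P3
Tick 5: [PARSE:P4(v=11,ok=F), VALIDATE:P3(v=5,ok=T), TRANSFORM:P2(v=0,ok=F), EMIT:-] out:P1(v=0); in:P4
Tick 6: [PARSE:P5(v=18,ok=F), VALIDATE:P4(v=11,ok=F), TRANSFORM:P3(v=10,ok=T), EMIT:P2(v=0,ok=F)] out:-; in:P5
Tick 7: [PARSE:-, VALIDATE:P5(v=18,ok=F), TRANSFORM:P4(v=0,ok=F), EMIT:P3(v=10,ok=T)] out:P2(v=0); in:-
Tick 8: [PARSE:P6(v=9,ok=F), VALIDATE:-, TRANSFORM:P5(v=0,ok=F), EMIT:P4(v=0,ok=F)] out:P3(v=10); in:P6
Tick 9: [PARSE:-, VALIDATE:P6(v=9,ok=T), TRANSFORM:-, EMIT:P5(v=0,ok=F)] out:P4(v=0); in:-
Emitted by tick 9: ['P1', 'P2', 'P3', 'P4']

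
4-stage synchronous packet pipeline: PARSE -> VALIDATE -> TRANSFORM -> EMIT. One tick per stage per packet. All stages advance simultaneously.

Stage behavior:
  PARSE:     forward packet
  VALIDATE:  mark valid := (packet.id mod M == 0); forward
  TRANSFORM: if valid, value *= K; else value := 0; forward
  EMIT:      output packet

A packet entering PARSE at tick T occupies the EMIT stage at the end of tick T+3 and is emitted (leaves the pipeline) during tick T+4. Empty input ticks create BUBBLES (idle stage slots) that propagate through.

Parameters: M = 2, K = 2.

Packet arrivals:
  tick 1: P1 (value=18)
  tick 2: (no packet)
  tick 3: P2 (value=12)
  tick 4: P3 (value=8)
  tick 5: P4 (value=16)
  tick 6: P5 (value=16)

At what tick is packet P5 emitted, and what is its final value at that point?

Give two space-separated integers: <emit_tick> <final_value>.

Tick 1: [PARSE:P1(v=18,ok=F), VALIDATE:-, TRANSFORM:-, EMIT:-] out:-; in:P1
Tick 2: [PARSE:-, VALIDATE:P1(v=18,ok=F), TRANSFORM:-, EMIT:-] out:-; in:-
Tick 3: [PARSE:P2(v=12,ok=F), VALIDATE:-, TRANSFORM:P1(v=0,ok=F), EMIT:-] out:-; in:P2
Tick 4: [PARSE:P3(v=8,ok=F), VALIDATE:P2(v=12,ok=T), TRANSFORM:-, EMIT:P1(v=0,ok=F)] out:-; in:P3
Tick 5: [PARSE:P4(v=16,ok=F), VALIDATE:P3(v=8,ok=F), TRANSFORM:P2(v=24,ok=T), EMIT:-] out:P1(v=0); in:P4
Tick 6: [PARSE:P5(v=16,ok=F), VALIDATE:P4(v=16,ok=T), TRANSFORM:P3(v=0,ok=F), EMIT:P2(v=24,ok=T)] out:-; in:P5
Tick 7: [PARSE:-, VALIDATE:P5(v=16,ok=F), TRANSFORM:P4(v=32,ok=T), EMIT:P3(v=0,ok=F)] out:P2(v=24); in:-
Tick 8: [PARSE:-, VALIDATE:-, TRANSFORM:P5(v=0,ok=F), EMIT:P4(v=32,ok=T)] out:P3(v=0); in:-
Tick 9: [PARSE:-, VALIDATE:-, TRANSFORM:-, EMIT:P5(v=0,ok=F)] out:P4(v=32); in:-
Tick 10: [PARSE:-, VALIDATE:-, TRANSFORM:-, EMIT:-] out:P5(v=0); in:-
P5: arrives tick 6, valid=False (id=5, id%2=1), emit tick 10, final value 0

Answer: 10 0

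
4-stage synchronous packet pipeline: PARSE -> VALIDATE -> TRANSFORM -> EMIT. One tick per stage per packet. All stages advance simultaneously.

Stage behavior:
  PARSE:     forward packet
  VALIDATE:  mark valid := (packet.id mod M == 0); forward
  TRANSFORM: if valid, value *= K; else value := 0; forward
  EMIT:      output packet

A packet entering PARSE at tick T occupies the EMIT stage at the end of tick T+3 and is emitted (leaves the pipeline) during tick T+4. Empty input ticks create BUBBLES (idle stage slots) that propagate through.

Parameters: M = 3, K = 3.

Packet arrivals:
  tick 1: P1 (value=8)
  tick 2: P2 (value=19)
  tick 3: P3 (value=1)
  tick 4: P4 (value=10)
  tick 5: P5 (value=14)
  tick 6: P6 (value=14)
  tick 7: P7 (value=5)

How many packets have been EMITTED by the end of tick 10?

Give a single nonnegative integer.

Tick 1: [PARSE:P1(v=8,ok=F), VALIDATE:-, TRANSFORM:-, EMIT:-] out:-; in:P1
Tick 2: [PARSE:P2(v=19,ok=F), VALIDATE:P1(v=8,ok=F), TRANSFORM:-, EMIT:-] out:-; in:P2
Tick 3: [PARSE:P3(v=1,ok=F), VALIDATE:P2(v=19,ok=F), TRANSFORM:P1(v=0,ok=F), EMIT:-] out:-; in:P3
Tick 4: [PARSE:P4(v=10,ok=F), VALIDATE:P3(v=1,ok=T), TRANSFORM:P2(v=0,ok=F), EMIT:P1(v=0,ok=F)] out:-; in:P4
Tick 5: [PARSE:P5(v=14,ok=F), VALIDATE:P4(v=10,ok=F), TRANSFORM:P3(v=3,ok=T), EMIT:P2(v=0,ok=F)] out:P1(v=0); in:P5
Tick 6: [PARSE:P6(v=14,ok=F), VALIDATE:P5(v=14,ok=F), TRANSFORM:P4(v=0,ok=F), EMIT:P3(v=3,ok=T)] out:P2(v=0); in:P6
Tick 7: [PARSE:P7(v=5,ok=F), VALIDATE:P6(v=14,ok=T), TRANSFORM:P5(v=0,ok=F), EMIT:P4(v=0,ok=F)] out:P3(v=3); in:P7
Tick 8: [PARSE:-, VALIDATE:P7(v=5,ok=F), TRANSFORM:P6(v=42,ok=T), EMIT:P5(v=0,ok=F)] out:P4(v=0); in:-
Tick 9: [PARSE:-, VALIDATE:-, TRANSFORM:P7(v=0,ok=F), EMIT:P6(v=42,ok=T)] out:P5(v=0); in:-
Tick 10: [PARSE:-, VALIDATE:-, TRANSFORM:-, EMIT:P7(v=0,ok=F)] out:P6(v=42); in:-
Emitted by tick 10: ['P1', 'P2', 'P3', 'P4', 'P5', 'P6']

Answer: 6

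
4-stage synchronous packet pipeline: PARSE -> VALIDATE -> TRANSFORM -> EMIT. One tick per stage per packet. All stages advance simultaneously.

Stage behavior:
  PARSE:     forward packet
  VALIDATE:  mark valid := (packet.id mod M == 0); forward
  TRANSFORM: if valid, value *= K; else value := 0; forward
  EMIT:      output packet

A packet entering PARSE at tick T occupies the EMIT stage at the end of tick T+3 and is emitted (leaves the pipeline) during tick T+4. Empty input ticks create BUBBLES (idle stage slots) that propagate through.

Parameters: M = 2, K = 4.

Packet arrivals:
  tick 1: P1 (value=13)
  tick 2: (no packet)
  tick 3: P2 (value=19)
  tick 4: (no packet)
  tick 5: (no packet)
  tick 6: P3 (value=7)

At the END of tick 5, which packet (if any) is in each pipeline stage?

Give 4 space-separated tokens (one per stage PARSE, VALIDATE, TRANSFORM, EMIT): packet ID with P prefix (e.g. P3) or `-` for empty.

Answer: - - P2 -

Derivation:
Tick 1: [PARSE:P1(v=13,ok=F), VALIDATE:-, TRANSFORM:-, EMIT:-] out:-; in:P1
Tick 2: [PARSE:-, VALIDATE:P1(v=13,ok=F), TRANSFORM:-, EMIT:-] out:-; in:-
Tick 3: [PARSE:P2(v=19,ok=F), VALIDATE:-, TRANSFORM:P1(v=0,ok=F), EMIT:-] out:-; in:P2
Tick 4: [PARSE:-, VALIDATE:P2(v=19,ok=T), TRANSFORM:-, EMIT:P1(v=0,ok=F)] out:-; in:-
Tick 5: [PARSE:-, VALIDATE:-, TRANSFORM:P2(v=76,ok=T), EMIT:-] out:P1(v=0); in:-
At end of tick 5: ['-', '-', 'P2', '-']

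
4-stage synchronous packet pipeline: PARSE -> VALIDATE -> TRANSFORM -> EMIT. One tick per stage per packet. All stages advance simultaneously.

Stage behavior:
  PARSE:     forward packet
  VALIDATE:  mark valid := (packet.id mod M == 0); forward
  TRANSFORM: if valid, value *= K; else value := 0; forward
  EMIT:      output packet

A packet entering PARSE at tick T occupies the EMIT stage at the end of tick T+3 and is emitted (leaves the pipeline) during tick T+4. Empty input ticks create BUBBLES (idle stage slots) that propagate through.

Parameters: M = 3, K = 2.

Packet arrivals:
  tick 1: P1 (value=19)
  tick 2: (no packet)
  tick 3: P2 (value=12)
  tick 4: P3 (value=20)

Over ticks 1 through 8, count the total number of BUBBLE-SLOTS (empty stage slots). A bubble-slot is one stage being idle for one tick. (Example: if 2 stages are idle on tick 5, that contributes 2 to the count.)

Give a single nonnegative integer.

Tick 1: [PARSE:P1(v=19,ok=F), VALIDATE:-, TRANSFORM:-, EMIT:-] out:-; bubbles=3
Tick 2: [PARSE:-, VALIDATE:P1(v=19,ok=F), TRANSFORM:-, EMIT:-] out:-; bubbles=3
Tick 3: [PARSE:P2(v=12,ok=F), VALIDATE:-, TRANSFORM:P1(v=0,ok=F), EMIT:-] out:-; bubbles=2
Tick 4: [PARSE:P3(v=20,ok=F), VALIDATE:P2(v=12,ok=F), TRANSFORM:-, EMIT:P1(v=0,ok=F)] out:-; bubbles=1
Tick 5: [PARSE:-, VALIDATE:P3(v=20,ok=T), TRANSFORM:P2(v=0,ok=F), EMIT:-] out:P1(v=0); bubbles=2
Tick 6: [PARSE:-, VALIDATE:-, TRANSFORM:P3(v=40,ok=T), EMIT:P2(v=0,ok=F)] out:-; bubbles=2
Tick 7: [PARSE:-, VALIDATE:-, TRANSFORM:-, EMIT:P3(v=40,ok=T)] out:P2(v=0); bubbles=3
Tick 8: [PARSE:-, VALIDATE:-, TRANSFORM:-, EMIT:-] out:P3(v=40); bubbles=4
Total bubble-slots: 20

Answer: 20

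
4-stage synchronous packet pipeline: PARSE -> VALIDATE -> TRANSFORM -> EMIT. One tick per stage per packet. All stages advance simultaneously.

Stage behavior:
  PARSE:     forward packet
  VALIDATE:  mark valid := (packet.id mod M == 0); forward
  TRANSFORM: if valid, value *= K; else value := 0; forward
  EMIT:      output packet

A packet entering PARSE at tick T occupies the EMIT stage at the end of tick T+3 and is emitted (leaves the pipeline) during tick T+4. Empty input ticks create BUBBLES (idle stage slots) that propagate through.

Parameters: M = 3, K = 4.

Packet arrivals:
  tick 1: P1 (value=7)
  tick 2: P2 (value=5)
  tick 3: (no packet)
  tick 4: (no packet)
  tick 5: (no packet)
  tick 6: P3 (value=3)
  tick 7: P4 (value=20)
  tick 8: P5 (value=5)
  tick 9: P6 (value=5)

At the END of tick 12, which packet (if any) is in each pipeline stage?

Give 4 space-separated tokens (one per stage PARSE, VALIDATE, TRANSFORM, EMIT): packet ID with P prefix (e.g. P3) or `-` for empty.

Answer: - - - P6

Derivation:
Tick 1: [PARSE:P1(v=7,ok=F), VALIDATE:-, TRANSFORM:-, EMIT:-] out:-; in:P1
Tick 2: [PARSE:P2(v=5,ok=F), VALIDATE:P1(v=7,ok=F), TRANSFORM:-, EMIT:-] out:-; in:P2
Tick 3: [PARSE:-, VALIDATE:P2(v=5,ok=F), TRANSFORM:P1(v=0,ok=F), EMIT:-] out:-; in:-
Tick 4: [PARSE:-, VALIDATE:-, TRANSFORM:P2(v=0,ok=F), EMIT:P1(v=0,ok=F)] out:-; in:-
Tick 5: [PARSE:-, VALIDATE:-, TRANSFORM:-, EMIT:P2(v=0,ok=F)] out:P1(v=0); in:-
Tick 6: [PARSE:P3(v=3,ok=F), VALIDATE:-, TRANSFORM:-, EMIT:-] out:P2(v=0); in:P3
Tick 7: [PARSE:P4(v=20,ok=F), VALIDATE:P3(v=3,ok=T), TRANSFORM:-, EMIT:-] out:-; in:P4
Tick 8: [PARSE:P5(v=5,ok=F), VALIDATE:P4(v=20,ok=F), TRANSFORM:P3(v=12,ok=T), EMIT:-] out:-; in:P5
Tick 9: [PARSE:P6(v=5,ok=F), VALIDATE:P5(v=5,ok=F), TRANSFORM:P4(v=0,ok=F), EMIT:P3(v=12,ok=T)] out:-; in:P6
Tick 10: [PARSE:-, VALIDATE:P6(v=5,ok=T), TRANSFORM:P5(v=0,ok=F), EMIT:P4(v=0,ok=F)] out:P3(v=12); in:-
Tick 11: [PARSE:-, VALIDATE:-, TRANSFORM:P6(v=20,ok=T), EMIT:P5(v=0,ok=F)] out:P4(v=0); in:-
Tick 12: [PARSE:-, VALIDATE:-, TRANSFORM:-, EMIT:P6(v=20,ok=T)] out:P5(v=0); in:-
At end of tick 12: ['-', '-', '-', 'P6']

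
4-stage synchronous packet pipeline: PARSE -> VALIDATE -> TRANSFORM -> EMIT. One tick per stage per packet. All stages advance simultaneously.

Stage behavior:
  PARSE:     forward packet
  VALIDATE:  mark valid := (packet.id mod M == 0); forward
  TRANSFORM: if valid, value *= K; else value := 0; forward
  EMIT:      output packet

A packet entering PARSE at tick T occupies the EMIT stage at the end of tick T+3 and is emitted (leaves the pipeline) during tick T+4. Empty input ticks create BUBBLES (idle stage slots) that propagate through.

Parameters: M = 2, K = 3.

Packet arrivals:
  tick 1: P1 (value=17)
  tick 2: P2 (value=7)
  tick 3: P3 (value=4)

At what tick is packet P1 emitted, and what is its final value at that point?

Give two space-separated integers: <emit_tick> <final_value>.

Tick 1: [PARSE:P1(v=17,ok=F), VALIDATE:-, TRANSFORM:-, EMIT:-] out:-; in:P1
Tick 2: [PARSE:P2(v=7,ok=F), VALIDATE:P1(v=17,ok=F), TRANSFORM:-, EMIT:-] out:-; in:P2
Tick 3: [PARSE:P3(v=4,ok=F), VALIDATE:P2(v=7,ok=T), TRANSFORM:P1(v=0,ok=F), EMIT:-] out:-; in:P3
Tick 4: [PARSE:-, VALIDATE:P3(v=4,ok=F), TRANSFORM:P2(v=21,ok=T), EMIT:P1(v=0,ok=F)] out:-; in:-
Tick 5: [PARSE:-, VALIDATE:-, TRANSFORM:P3(v=0,ok=F), EMIT:P2(v=21,ok=T)] out:P1(v=0); in:-
Tick 6: [PARSE:-, VALIDATE:-, TRANSFORM:-, EMIT:P3(v=0,ok=F)] out:P2(v=21); in:-
Tick 7: [PARSE:-, VALIDATE:-, TRANSFORM:-, EMIT:-] out:P3(v=0); in:-
P1: arrives tick 1, valid=False (id=1, id%2=1), emit tick 5, final value 0

Answer: 5 0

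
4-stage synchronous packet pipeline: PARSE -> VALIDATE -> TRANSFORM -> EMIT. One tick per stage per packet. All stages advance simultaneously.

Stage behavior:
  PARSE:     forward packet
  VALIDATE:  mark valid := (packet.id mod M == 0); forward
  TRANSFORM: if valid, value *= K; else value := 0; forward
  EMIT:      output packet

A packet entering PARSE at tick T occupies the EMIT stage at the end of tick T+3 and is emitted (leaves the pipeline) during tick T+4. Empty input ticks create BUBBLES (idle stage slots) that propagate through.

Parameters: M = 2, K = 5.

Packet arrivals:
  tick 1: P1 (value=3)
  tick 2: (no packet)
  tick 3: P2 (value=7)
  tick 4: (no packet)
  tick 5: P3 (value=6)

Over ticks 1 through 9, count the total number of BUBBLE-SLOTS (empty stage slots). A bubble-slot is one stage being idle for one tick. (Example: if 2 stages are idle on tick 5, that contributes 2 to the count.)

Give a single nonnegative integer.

Answer: 24

Derivation:
Tick 1: [PARSE:P1(v=3,ok=F), VALIDATE:-, TRANSFORM:-, EMIT:-] out:-; bubbles=3
Tick 2: [PARSE:-, VALIDATE:P1(v=3,ok=F), TRANSFORM:-, EMIT:-] out:-; bubbles=3
Tick 3: [PARSE:P2(v=7,ok=F), VALIDATE:-, TRANSFORM:P1(v=0,ok=F), EMIT:-] out:-; bubbles=2
Tick 4: [PARSE:-, VALIDATE:P2(v=7,ok=T), TRANSFORM:-, EMIT:P1(v=0,ok=F)] out:-; bubbles=2
Tick 5: [PARSE:P3(v=6,ok=F), VALIDATE:-, TRANSFORM:P2(v=35,ok=T), EMIT:-] out:P1(v=0); bubbles=2
Tick 6: [PARSE:-, VALIDATE:P3(v=6,ok=F), TRANSFORM:-, EMIT:P2(v=35,ok=T)] out:-; bubbles=2
Tick 7: [PARSE:-, VALIDATE:-, TRANSFORM:P3(v=0,ok=F), EMIT:-] out:P2(v=35); bubbles=3
Tick 8: [PARSE:-, VALIDATE:-, TRANSFORM:-, EMIT:P3(v=0,ok=F)] out:-; bubbles=3
Tick 9: [PARSE:-, VALIDATE:-, TRANSFORM:-, EMIT:-] out:P3(v=0); bubbles=4
Total bubble-slots: 24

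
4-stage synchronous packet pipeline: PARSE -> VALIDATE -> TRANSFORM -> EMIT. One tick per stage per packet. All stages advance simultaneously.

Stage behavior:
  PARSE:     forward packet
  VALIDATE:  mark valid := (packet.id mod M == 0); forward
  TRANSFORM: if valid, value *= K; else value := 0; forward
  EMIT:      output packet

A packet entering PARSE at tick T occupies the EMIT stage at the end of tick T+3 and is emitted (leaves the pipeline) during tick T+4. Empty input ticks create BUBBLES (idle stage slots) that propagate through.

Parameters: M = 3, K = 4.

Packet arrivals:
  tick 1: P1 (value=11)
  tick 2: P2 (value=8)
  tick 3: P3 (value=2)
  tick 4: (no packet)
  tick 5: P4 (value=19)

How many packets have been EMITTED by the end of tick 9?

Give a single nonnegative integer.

Tick 1: [PARSE:P1(v=11,ok=F), VALIDATE:-, TRANSFORM:-, EMIT:-] out:-; in:P1
Tick 2: [PARSE:P2(v=8,ok=F), VALIDATE:P1(v=11,ok=F), TRANSFORM:-, EMIT:-] out:-; in:P2
Tick 3: [PARSE:P3(v=2,ok=F), VALIDATE:P2(v=8,ok=F), TRANSFORM:P1(v=0,ok=F), EMIT:-] out:-; in:P3
Tick 4: [PARSE:-, VALIDATE:P3(v=2,ok=T), TRANSFORM:P2(v=0,ok=F), EMIT:P1(v=0,ok=F)] out:-; in:-
Tick 5: [PARSE:P4(v=19,ok=F), VALIDATE:-, TRANSFORM:P3(v=8,ok=T), EMIT:P2(v=0,ok=F)] out:P1(v=0); in:P4
Tick 6: [PARSE:-, VALIDATE:P4(v=19,ok=F), TRANSFORM:-, EMIT:P3(v=8,ok=T)] out:P2(v=0); in:-
Tick 7: [PARSE:-, VALIDATE:-, TRANSFORM:P4(v=0,ok=F), EMIT:-] out:P3(v=8); in:-
Tick 8: [PARSE:-, VALIDATE:-, TRANSFORM:-, EMIT:P4(v=0,ok=F)] out:-; in:-
Tick 9: [PARSE:-, VALIDATE:-, TRANSFORM:-, EMIT:-] out:P4(v=0); in:-
Emitted by tick 9: ['P1', 'P2', 'P3', 'P4']

Answer: 4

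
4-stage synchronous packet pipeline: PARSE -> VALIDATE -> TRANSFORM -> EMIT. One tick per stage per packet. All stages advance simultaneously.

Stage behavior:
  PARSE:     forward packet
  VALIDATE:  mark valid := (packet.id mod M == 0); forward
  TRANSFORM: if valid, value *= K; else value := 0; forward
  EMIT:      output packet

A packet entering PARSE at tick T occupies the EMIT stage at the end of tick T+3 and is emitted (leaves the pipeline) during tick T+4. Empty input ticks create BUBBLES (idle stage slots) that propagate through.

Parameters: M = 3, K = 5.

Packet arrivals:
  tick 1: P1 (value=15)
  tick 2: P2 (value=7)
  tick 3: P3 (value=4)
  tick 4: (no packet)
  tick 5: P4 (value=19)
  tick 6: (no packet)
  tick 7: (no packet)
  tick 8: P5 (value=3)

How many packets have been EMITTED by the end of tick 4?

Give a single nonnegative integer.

Answer: 0

Derivation:
Tick 1: [PARSE:P1(v=15,ok=F), VALIDATE:-, TRANSFORM:-, EMIT:-] out:-; in:P1
Tick 2: [PARSE:P2(v=7,ok=F), VALIDATE:P1(v=15,ok=F), TRANSFORM:-, EMIT:-] out:-; in:P2
Tick 3: [PARSE:P3(v=4,ok=F), VALIDATE:P2(v=7,ok=F), TRANSFORM:P1(v=0,ok=F), EMIT:-] out:-; in:P3
Tick 4: [PARSE:-, VALIDATE:P3(v=4,ok=T), TRANSFORM:P2(v=0,ok=F), EMIT:P1(v=0,ok=F)] out:-; in:-
Emitted by tick 4: []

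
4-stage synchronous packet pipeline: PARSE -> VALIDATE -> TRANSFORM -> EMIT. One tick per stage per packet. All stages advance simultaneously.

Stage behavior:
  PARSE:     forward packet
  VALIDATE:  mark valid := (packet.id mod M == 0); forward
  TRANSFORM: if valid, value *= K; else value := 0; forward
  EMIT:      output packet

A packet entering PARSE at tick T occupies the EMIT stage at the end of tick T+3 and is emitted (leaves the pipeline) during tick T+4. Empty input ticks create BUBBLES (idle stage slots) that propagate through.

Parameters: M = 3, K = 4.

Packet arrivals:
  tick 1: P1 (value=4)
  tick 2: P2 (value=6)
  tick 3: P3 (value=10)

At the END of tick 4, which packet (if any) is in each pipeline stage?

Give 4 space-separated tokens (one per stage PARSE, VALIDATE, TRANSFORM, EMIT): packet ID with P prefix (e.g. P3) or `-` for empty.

Answer: - P3 P2 P1

Derivation:
Tick 1: [PARSE:P1(v=4,ok=F), VALIDATE:-, TRANSFORM:-, EMIT:-] out:-; in:P1
Tick 2: [PARSE:P2(v=6,ok=F), VALIDATE:P1(v=4,ok=F), TRANSFORM:-, EMIT:-] out:-; in:P2
Tick 3: [PARSE:P3(v=10,ok=F), VALIDATE:P2(v=6,ok=F), TRANSFORM:P1(v=0,ok=F), EMIT:-] out:-; in:P3
Tick 4: [PARSE:-, VALIDATE:P3(v=10,ok=T), TRANSFORM:P2(v=0,ok=F), EMIT:P1(v=0,ok=F)] out:-; in:-
At end of tick 4: ['-', 'P3', 'P2', 'P1']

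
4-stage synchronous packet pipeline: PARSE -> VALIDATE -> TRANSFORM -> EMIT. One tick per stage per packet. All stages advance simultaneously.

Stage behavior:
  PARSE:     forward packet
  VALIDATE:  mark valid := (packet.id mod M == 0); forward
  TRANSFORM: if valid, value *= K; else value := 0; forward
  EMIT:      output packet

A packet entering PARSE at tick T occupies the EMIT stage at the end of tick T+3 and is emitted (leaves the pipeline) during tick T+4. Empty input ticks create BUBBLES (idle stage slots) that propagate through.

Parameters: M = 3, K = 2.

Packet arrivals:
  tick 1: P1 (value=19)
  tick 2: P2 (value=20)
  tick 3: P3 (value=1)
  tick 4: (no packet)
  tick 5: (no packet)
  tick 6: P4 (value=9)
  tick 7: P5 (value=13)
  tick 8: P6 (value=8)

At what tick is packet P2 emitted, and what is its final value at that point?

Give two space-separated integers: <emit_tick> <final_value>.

Answer: 6 0

Derivation:
Tick 1: [PARSE:P1(v=19,ok=F), VALIDATE:-, TRANSFORM:-, EMIT:-] out:-; in:P1
Tick 2: [PARSE:P2(v=20,ok=F), VALIDATE:P1(v=19,ok=F), TRANSFORM:-, EMIT:-] out:-; in:P2
Tick 3: [PARSE:P3(v=1,ok=F), VALIDATE:P2(v=20,ok=F), TRANSFORM:P1(v=0,ok=F), EMIT:-] out:-; in:P3
Tick 4: [PARSE:-, VALIDATE:P3(v=1,ok=T), TRANSFORM:P2(v=0,ok=F), EMIT:P1(v=0,ok=F)] out:-; in:-
Tick 5: [PARSE:-, VALIDATE:-, TRANSFORM:P3(v=2,ok=T), EMIT:P2(v=0,ok=F)] out:P1(v=0); in:-
Tick 6: [PARSE:P4(v=9,ok=F), VALIDATE:-, TRANSFORM:-, EMIT:P3(v=2,ok=T)] out:P2(v=0); in:P4
Tick 7: [PARSE:P5(v=13,ok=F), VALIDATE:P4(v=9,ok=F), TRANSFORM:-, EMIT:-] out:P3(v=2); in:P5
Tick 8: [PARSE:P6(v=8,ok=F), VALIDATE:P5(v=13,ok=F), TRANSFORM:P4(v=0,ok=F), EMIT:-] out:-; in:P6
Tick 9: [PARSE:-, VALIDATE:P6(v=8,ok=T), TRANSFORM:P5(v=0,ok=F), EMIT:P4(v=0,ok=F)] out:-; in:-
Tick 10: [PARSE:-, VALIDATE:-, TRANSFORM:P6(v=16,ok=T), EMIT:P5(v=0,ok=F)] out:P4(v=0); in:-
Tick 11: [PARSE:-, VALIDATE:-, TRANSFORM:-, EMIT:P6(v=16,ok=T)] out:P5(v=0); in:-
Tick 12: [PARSE:-, VALIDATE:-, TRANSFORM:-, EMIT:-] out:P6(v=16); in:-
P2: arrives tick 2, valid=False (id=2, id%3=2), emit tick 6, final value 0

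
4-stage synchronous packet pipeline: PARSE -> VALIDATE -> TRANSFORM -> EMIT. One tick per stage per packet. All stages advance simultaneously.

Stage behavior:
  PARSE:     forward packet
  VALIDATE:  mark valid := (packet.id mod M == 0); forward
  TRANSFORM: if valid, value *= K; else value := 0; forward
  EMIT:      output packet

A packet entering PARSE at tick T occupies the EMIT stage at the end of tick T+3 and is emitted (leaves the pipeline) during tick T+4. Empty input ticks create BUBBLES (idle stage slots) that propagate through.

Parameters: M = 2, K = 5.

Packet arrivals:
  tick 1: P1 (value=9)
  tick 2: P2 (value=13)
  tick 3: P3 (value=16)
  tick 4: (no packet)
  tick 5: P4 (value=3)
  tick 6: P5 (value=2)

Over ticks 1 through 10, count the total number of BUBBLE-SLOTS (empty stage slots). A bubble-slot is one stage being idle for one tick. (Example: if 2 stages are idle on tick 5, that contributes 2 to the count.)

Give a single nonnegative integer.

Answer: 20

Derivation:
Tick 1: [PARSE:P1(v=9,ok=F), VALIDATE:-, TRANSFORM:-, EMIT:-] out:-; bubbles=3
Tick 2: [PARSE:P2(v=13,ok=F), VALIDATE:P1(v=9,ok=F), TRANSFORM:-, EMIT:-] out:-; bubbles=2
Tick 3: [PARSE:P3(v=16,ok=F), VALIDATE:P2(v=13,ok=T), TRANSFORM:P1(v=0,ok=F), EMIT:-] out:-; bubbles=1
Tick 4: [PARSE:-, VALIDATE:P3(v=16,ok=F), TRANSFORM:P2(v=65,ok=T), EMIT:P1(v=0,ok=F)] out:-; bubbles=1
Tick 5: [PARSE:P4(v=3,ok=F), VALIDATE:-, TRANSFORM:P3(v=0,ok=F), EMIT:P2(v=65,ok=T)] out:P1(v=0); bubbles=1
Tick 6: [PARSE:P5(v=2,ok=F), VALIDATE:P4(v=3,ok=T), TRANSFORM:-, EMIT:P3(v=0,ok=F)] out:P2(v=65); bubbles=1
Tick 7: [PARSE:-, VALIDATE:P5(v=2,ok=F), TRANSFORM:P4(v=15,ok=T), EMIT:-] out:P3(v=0); bubbles=2
Tick 8: [PARSE:-, VALIDATE:-, TRANSFORM:P5(v=0,ok=F), EMIT:P4(v=15,ok=T)] out:-; bubbles=2
Tick 9: [PARSE:-, VALIDATE:-, TRANSFORM:-, EMIT:P5(v=0,ok=F)] out:P4(v=15); bubbles=3
Tick 10: [PARSE:-, VALIDATE:-, TRANSFORM:-, EMIT:-] out:P5(v=0); bubbles=4
Total bubble-slots: 20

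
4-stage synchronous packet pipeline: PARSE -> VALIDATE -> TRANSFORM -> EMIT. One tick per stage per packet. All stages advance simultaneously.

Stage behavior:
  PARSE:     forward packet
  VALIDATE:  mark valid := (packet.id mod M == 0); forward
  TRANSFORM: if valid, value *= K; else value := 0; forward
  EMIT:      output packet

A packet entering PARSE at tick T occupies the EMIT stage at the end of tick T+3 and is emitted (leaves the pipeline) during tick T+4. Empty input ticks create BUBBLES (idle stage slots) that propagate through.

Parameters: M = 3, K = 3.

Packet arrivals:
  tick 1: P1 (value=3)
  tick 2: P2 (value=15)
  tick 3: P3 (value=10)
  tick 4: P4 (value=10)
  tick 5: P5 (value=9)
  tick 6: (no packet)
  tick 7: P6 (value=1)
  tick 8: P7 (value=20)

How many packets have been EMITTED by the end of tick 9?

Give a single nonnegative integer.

Answer: 5

Derivation:
Tick 1: [PARSE:P1(v=3,ok=F), VALIDATE:-, TRANSFORM:-, EMIT:-] out:-; in:P1
Tick 2: [PARSE:P2(v=15,ok=F), VALIDATE:P1(v=3,ok=F), TRANSFORM:-, EMIT:-] out:-; in:P2
Tick 3: [PARSE:P3(v=10,ok=F), VALIDATE:P2(v=15,ok=F), TRANSFORM:P1(v=0,ok=F), EMIT:-] out:-; in:P3
Tick 4: [PARSE:P4(v=10,ok=F), VALIDATE:P3(v=10,ok=T), TRANSFORM:P2(v=0,ok=F), EMIT:P1(v=0,ok=F)] out:-; in:P4
Tick 5: [PARSE:P5(v=9,ok=F), VALIDATE:P4(v=10,ok=F), TRANSFORM:P3(v=30,ok=T), EMIT:P2(v=0,ok=F)] out:P1(v=0); in:P5
Tick 6: [PARSE:-, VALIDATE:P5(v=9,ok=F), TRANSFORM:P4(v=0,ok=F), EMIT:P3(v=30,ok=T)] out:P2(v=0); in:-
Tick 7: [PARSE:P6(v=1,ok=F), VALIDATE:-, TRANSFORM:P5(v=0,ok=F), EMIT:P4(v=0,ok=F)] out:P3(v=30); in:P6
Tick 8: [PARSE:P7(v=20,ok=F), VALIDATE:P6(v=1,ok=T), TRANSFORM:-, EMIT:P5(v=0,ok=F)] out:P4(v=0); in:P7
Tick 9: [PARSE:-, VALIDATE:P7(v=20,ok=F), TRANSFORM:P6(v=3,ok=T), EMIT:-] out:P5(v=0); in:-
Emitted by tick 9: ['P1', 'P2', 'P3', 'P4', 'P5']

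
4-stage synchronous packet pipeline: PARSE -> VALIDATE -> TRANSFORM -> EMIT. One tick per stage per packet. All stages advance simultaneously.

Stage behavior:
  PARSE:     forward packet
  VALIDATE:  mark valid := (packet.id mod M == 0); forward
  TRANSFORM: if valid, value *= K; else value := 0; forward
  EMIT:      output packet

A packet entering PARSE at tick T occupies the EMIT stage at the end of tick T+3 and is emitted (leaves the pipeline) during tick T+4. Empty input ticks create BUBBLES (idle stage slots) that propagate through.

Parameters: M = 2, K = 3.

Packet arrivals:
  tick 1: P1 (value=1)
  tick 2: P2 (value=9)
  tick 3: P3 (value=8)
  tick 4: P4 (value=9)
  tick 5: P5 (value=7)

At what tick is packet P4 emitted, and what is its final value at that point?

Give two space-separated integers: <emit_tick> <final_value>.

Answer: 8 27

Derivation:
Tick 1: [PARSE:P1(v=1,ok=F), VALIDATE:-, TRANSFORM:-, EMIT:-] out:-; in:P1
Tick 2: [PARSE:P2(v=9,ok=F), VALIDATE:P1(v=1,ok=F), TRANSFORM:-, EMIT:-] out:-; in:P2
Tick 3: [PARSE:P3(v=8,ok=F), VALIDATE:P2(v=9,ok=T), TRANSFORM:P1(v=0,ok=F), EMIT:-] out:-; in:P3
Tick 4: [PARSE:P4(v=9,ok=F), VALIDATE:P3(v=8,ok=F), TRANSFORM:P2(v=27,ok=T), EMIT:P1(v=0,ok=F)] out:-; in:P4
Tick 5: [PARSE:P5(v=7,ok=F), VALIDATE:P4(v=9,ok=T), TRANSFORM:P3(v=0,ok=F), EMIT:P2(v=27,ok=T)] out:P1(v=0); in:P5
Tick 6: [PARSE:-, VALIDATE:P5(v=7,ok=F), TRANSFORM:P4(v=27,ok=T), EMIT:P3(v=0,ok=F)] out:P2(v=27); in:-
Tick 7: [PARSE:-, VALIDATE:-, TRANSFORM:P5(v=0,ok=F), EMIT:P4(v=27,ok=T)] out:P3(v=0); in:-
Tick 8: [PARSE:-, VALIDATE:-, TRANSFORM:-, EMIT:P5(v=0,ok=F)] out:P4(v=27); in:-
Tick 9: [PARSE:-, VALIDATE:-, TRANSFORM:-, EMIT:-] out:P5(v=0); in:-
P4: arrives tick 4, valid=True (id=4, id%2=0), emit tick 8, final value 27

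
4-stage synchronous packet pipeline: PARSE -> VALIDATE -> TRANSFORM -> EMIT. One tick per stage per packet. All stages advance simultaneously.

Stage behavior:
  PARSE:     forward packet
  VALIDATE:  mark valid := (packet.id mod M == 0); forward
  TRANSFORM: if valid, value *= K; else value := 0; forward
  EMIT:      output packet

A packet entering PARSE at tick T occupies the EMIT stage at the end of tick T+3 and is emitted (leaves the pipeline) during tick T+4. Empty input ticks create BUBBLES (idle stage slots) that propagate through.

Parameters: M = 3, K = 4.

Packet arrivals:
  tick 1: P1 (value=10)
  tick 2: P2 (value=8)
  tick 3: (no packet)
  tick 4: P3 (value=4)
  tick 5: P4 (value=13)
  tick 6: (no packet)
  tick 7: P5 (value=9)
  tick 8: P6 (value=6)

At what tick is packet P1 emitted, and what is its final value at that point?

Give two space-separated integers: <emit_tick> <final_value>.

Answer: 5 0

Derivation:
Tick 1: [PARSE:P1(v=10,ok=F), VALIDATE:-, TRANSFORM:-, EMIT:-] out:-; in:P1
Tick 2: [PARSE:P2(v=8,ok=F), VALIDATE:P1(v=10,ok=F), TRANSFORM:-, EMIT:-] out:-; in:P2
Tick 3: [PARSE:-, VALIDATE:P2(v=8,ok=F), TRANSFORM:P1(v=0,ok=F), EMIT:-] out:-; in:-
Tick 4: [PARSE:P3(v=4,ok=F), VALIDATE:-, TRANSFORM:P2(v=0,ok=F), EMIT:P1(v=0,ok=F)] out:-; in:P3
Tick 5: [PARSE:P4(v=13,ok=F), VALIDATE:P3(v=4,ok=T), TRANSFORM:-, EMIT:P2(v=0,ok=F)] out:P1(v=0); in:P4
Tick 6: [PARSE:-, VALIDATE:P4(v=13,ok=F), TRANSFORM:P3(v=16,ok=T), EMIT:-] out:P2(v=0); in:-
Tick 7: [PARSE:P5(v=9,ok=F), VALIDATE:-, TRANSFORM:P4(v=0,ok=F), EMIT:P3(v=16,ok=T)] out:-; in:P5
Tick 8: [PARSE:P6(v=6,ok=F), VALIDATE:P5(v=9,ok=F), TRANSFORM:-, EMIT:P4(v=0,ok=F)] out:P3(v=16); in:P6
Tick 9: [PARSE:-, VALIDATE:P6(v=6,ok=T), TRANSFORM:P5(v=0,ok=F), EMIT:-] out:P4(v=0); in:-
Tick 10: [PARSE:-, VALIDATE:-, TRANSFORM:P6(v=24,ok=T), EMIT:P5(v=0,ok=F)] out:-; in:-
Tick 11: [PARSE:-, VALIDATE:-, TRANSFORM:-, EMIT:P6(v=24,ok=T)] out:P5(v=0); in:-
Tick 12: [PARSE:-, VALIDATE:-, TRANSFORM:-, EMIT:-] out:P6(v=24); in:-
P1: arrives tick 1, valid=False (id=1, id%3=1), emit tick 5, final value 0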